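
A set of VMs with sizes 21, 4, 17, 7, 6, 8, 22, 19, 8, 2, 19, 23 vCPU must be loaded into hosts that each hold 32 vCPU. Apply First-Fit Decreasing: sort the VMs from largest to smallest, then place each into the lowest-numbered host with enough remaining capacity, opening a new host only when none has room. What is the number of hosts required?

Sorted descending: 23, 22, 21, 19, 19, 17, 8, 8, 7, 6, 4, 2.
Put 23 vCPU in host 1; 9 vCPU remain.
Put 22 vCPU in host 2; 10 vCPU remain.
Put 21 vCPU in host 3; 11 vCPU remain.
Put 19 vCPU in host 4; 13 vCPU remain.
Put 19 vCPU in host 5; 13 vCPU remain.
Put 17 vCPU in host 6; 15 vCPU remain.
Put 8 vCPU in host 1; 1 vCPU remain.
Put 8 vCPU in host 2; 2 vCPU remain.
Put 7 vCPU in host 3; 4 vCPU remain.
Put 6 vCPU in host 4; 7 vCPU remain.
Put 4 vCPU in host 3; 0 vCPU remain.
Put 2 vCPU in host 2; 0 vCPU remain.

6 hosts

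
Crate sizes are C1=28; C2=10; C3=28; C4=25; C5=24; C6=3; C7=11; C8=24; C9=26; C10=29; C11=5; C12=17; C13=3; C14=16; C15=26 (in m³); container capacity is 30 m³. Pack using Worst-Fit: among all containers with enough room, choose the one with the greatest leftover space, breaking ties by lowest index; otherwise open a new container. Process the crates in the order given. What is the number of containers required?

11

container 1: place C1 (28 m³), 2 m³ left
container 2: place C2 (10 m³), 20 m³ left
container 3: place C3 (28 m³), 2 m³ left
container 4: place C4 (25 m³), 5 m³ left
container 5: place C5 (24 m³), 6 m³ left
container 2: place C6 (3 m³), 17 m³ left
container 2: place C7 (11 m³), 6 m³ left
container 6: place C8 (24 m³), 6 m³ left
container 7: place C9 (26 m³), 4 m³ left
container 8: place C10 (29 m³), 1 m³ left
container 2: place C11 (5 m³), 1 m³ left
container 9: place C12 (17 m³), 13 m³ left
container 9: place C13 (3 m³), 10 m³ left
container 10: place C14 (16 m³), 14 m³ left
container 11: place C15 (26 m³), 4 m³ left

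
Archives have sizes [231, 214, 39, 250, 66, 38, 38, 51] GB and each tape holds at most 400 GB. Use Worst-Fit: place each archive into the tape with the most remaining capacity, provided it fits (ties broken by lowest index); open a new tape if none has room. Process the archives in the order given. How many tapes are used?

3 tapes

Put 231 GB in tape 1; 169 GB remain.
Put 214 GB in tape 2; 186 GB remain.
Put 39 GB in tape 2; 147 GB remain.
Put 250 GB in tape 3; 150 GB remain.
Put 66 GB in tape 1; 103 GB remain.
Put 38 GB in tape 3; 112 GB remain.
Put 38 GB in tape 2; 109 GB remain.
Put 51 GB in tape 3; 61 GB remain.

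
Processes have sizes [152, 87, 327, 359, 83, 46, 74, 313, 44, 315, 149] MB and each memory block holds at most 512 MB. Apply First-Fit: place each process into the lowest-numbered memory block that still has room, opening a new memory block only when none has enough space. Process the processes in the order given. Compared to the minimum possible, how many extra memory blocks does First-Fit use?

First-Fit: [152,87,83,46,74,44] [327,149] [359] [313] [315] → 5 memory blocks.
Total size 1949 MB; any packing needs at least ⌈1949/512⌉ = 4 memory blocks.
An optimal packing achieves that bound: [359,152] [327,149] [315,87,83] [313,74,46,44] → 4 memory blocks.
Excess: 5 − 4 = 1.

1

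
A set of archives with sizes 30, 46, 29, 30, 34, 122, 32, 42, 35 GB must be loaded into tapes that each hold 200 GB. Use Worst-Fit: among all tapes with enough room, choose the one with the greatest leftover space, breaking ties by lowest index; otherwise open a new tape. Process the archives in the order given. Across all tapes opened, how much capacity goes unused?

Put 30 GB in tape 1; 170 GB remain.
Put 46 GB in tape 1; 124 GB remain.
Put 29 GB in tape 1; 95 GB remain.
Put 30 GB in tape 1; 65 GB remain.
Put 34 GB in tape 1; 31 GB remain.
Put 122 GB in tape 2; 78 GB remain.
Put 32 GB in tape 2; 46 GB remain.
Put 42 GB in tape 2; 4 GB remain.
Put 35 GB in tape 3; 165 GB remain.
3 tapes × 200 GB = 600 GB; used 400 GB; unused 200 GB.

200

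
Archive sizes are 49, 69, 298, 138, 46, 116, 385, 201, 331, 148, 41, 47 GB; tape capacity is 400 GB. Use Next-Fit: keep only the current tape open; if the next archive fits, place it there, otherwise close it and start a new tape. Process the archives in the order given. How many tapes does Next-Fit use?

tape 1: place 49 GB, 351 GB left
tape 1: place 69 GB, 282 GB left
tape 2: place 298 GB, 102 GB left
tape 3: place 138 GB, 262 GB left
tape 3: place 46 GB, 216 GB left
tape 3: place 116 GB, 100 GB left
tape 4: place 385 GB, 15 GB left
tape 5: place 201 GB, 199 GB left
tape 6: place 331 GB, 69 GB left
tape 7: place 148 GB, 252 GB left
tape 7: place 41 GB, 211 GB left
tape 7: place 47 GB, 164 GB left

7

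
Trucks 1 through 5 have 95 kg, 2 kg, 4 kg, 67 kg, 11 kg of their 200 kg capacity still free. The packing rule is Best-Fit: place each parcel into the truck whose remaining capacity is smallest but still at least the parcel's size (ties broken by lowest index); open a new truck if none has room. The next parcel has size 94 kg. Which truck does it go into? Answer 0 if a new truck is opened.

1

Trucks with room: truck 1 (95 kg).
Tightest fit is truck 1 with 95 kg free.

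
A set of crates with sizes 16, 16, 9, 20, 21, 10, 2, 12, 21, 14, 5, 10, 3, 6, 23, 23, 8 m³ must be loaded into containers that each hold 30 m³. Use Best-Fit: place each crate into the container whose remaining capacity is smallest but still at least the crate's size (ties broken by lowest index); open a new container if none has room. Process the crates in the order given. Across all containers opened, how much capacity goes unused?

21

16 m³ → container 1 (remaining 14 m³)
16 m³ → container 2 (remaining 14 m³)
9 m³ → container 1 (remaining 5 m³)
20 m³ → container 3 (remaining 10 m³)
21 m³ → container 4 (remaining 9 m³)
10 m³ → container 3 (remaining 0 m³)
2 m³ → container 1 (remaining 3 m³)
12 m³ → container 2 (remaining 2 m³)
21 m³ → container 5 (remaining 9 m³)
14 m³ → container 6 (remaining 16 m³)
5 m³ → container 4 (remaining 4 m³)
10 m³ → container 6 (remaining 6 m³)
3 m³ → container 1 (remaining 0 m³)
6 m³ → container 6 (remaining 0 m³)
23 m³ → container 7 (remaining 7 m³)
23 m³ → container 8 (remaining 7 m³)
8 m³ → container 5 (remaining 1 m³)
8 containers × 30 m³ = 240 m³; used 219 m³; unused 21 m³.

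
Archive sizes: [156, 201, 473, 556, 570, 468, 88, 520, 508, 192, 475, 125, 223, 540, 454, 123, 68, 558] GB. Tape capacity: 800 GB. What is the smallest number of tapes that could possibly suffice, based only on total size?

8

Total size = 156 + 201 + 473 + 556 + 570 + 468 + 88 + 520 + 508 + 192 + 475 + 125 + 223 + 540 + 454 + 123 + 68 + 558 = 6298 GB.
⌈6298 / 800⌉ = 8.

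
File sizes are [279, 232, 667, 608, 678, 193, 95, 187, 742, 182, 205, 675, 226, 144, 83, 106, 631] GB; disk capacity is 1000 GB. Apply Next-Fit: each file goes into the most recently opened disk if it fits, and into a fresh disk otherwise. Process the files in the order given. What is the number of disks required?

8

disk 1: place 279 GB, 721 GB left
disk 1: place 232 GB, 489 GB left
disk 2: place 667 GB, 333 GB left
disk 3: place 608 GB, 392 GB left
disk 4: place 678 GB, 322 GB left
disk 4: place 193 GB, 129 GB left
disk 4: place 95 GB, 34 GB left
disk 5: place 187 GB, 813 GB left
disk 5: place 742 GB, 71 GB left
disk 6: place 182 GB, 818 GB left
disk 6: place 205 GB, 613 GB left
disk 7: place 675 GB, 325 GB left
disk 7: place 226 GB, 99 GB left
disk 8: place 144 GB, 856 GB left
disk 8: place 83 GB, 773 GB left
disk 8: place 106 GB, 667 GB left
disk 8: place 631 GB, 36 GB left
Final disks: [279,232] [667] [608] [678,193,95] [187,742] [182,205] [675,226] [144,83,106,631].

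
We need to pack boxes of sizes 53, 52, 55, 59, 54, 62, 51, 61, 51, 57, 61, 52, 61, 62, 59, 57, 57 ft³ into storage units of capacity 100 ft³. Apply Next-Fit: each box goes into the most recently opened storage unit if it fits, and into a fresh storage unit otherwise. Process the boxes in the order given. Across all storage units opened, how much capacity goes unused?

Put 53 ft³ in storage unit 1; 47 ft³ remain.
Put 52 ft³ in storage unit 2; 48 ft³ remain.
Put 55 ft³ in storage unit 3; 45 ft³ remain.
Put 59 ft³ in storage unit 4; 41 ft³ remain.
Put 54 ft³ in storage unit 5; 46 ft³ remain.
Put 62 ft³ in storage unit 6; 38 ft³ remain.
Put 51 ft³ in storage unit 7; 49 ft³ remain.
Put 61 ft³ in storage unit 8; 39 ft³ remain.
Put 51 ft³ in storage unit 9; 49 ft³ remain.
Put 57 ft³ in storage unit 10; 43 ft³ remain.
Put 61 ft³ in storage unit 11; 39 ft³ remain.
Put 52 ft³ in storage unit 12; 48 ft³ remain.
Put 61 ft³ in storage unit 13; 39 ft³ remain.
Put 62 ft³ in storage unit 14; 38 ft³ remain.
Put 59 ft³ in storage unit 15; 41 ft³ remain.
Put 57 ft³ in storage unit 16; 43 ft³ remain.
Put 57 ft³ in storage unit 17; 43 ft³ remain.
17 storage units × 100 ft³ = 1700 ft³; used 964 ft³; unused 736 ft³.

736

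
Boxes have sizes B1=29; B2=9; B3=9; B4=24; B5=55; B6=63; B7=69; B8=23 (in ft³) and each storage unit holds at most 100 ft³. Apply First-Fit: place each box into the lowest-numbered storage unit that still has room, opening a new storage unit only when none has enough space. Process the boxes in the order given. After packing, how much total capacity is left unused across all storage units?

119

Put B1 (29 ft³) in storage unit 1; 71 ft³ remain.
Put B2 (9 ft³) in storage unit 1; 62 ft³ remain.
Put B3 (9 ft³) in storage unit 1; 53 ft³ remain.
Put B4 (24 ft³) in storage unit 1; 29 ft³ remain.
Put B5 (55 ft³) in storage unit 2; 45 ft³ remain.
Put B6 (63 ft³) in storage unit 3; 37 ft³ remain.
Put B7 (69 ft³) in storage unit 4; 31 ft³ remain.
Put B8 (23 ft³) in storage unit 1; 6 ft³ remain.
4 storage units × 100 ft³ = 400 ft³; used 281 ft³; unused 119 ft³.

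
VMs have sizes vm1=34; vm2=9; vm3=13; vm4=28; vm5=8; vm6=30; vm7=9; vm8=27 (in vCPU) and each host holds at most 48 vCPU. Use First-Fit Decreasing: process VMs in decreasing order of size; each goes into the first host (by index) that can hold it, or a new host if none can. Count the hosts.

Sorted descending: 34, 30, 28, 27, 13, 9, 9, 8.
34 vCPU → host 1 (remaining 14 vCPU)
30 vCPU → host 2 (remaining 18 vCPU)
28 vCPU → host 3 (remaining 20 vCPU)
27 vCPU → host 4 (remaining 21 vCPU)
13 vCPU → host 1 (remaining 1 vCPU)
9 vCPU → host 2 (remaining 9 vCPU)
9 vCPU → host 2 (remaining 0 vCPU)
8 vCPU → host 3 (remaining 12 vCPU)
Final hosts: [34,13] [30,9,9] [28,8] [27].

4 hosts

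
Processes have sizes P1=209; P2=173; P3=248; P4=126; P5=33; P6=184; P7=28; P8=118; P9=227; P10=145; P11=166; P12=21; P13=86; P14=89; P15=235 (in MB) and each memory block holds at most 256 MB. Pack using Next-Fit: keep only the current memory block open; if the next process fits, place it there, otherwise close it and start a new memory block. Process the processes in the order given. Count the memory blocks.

Put P1 (209 MB) in memory block 1; 47 MB remain.
Put P2 (173 MB) in memory block 2; 83 MB remain.
Put P3 (248 MB) in memory block 3; 8 MB remain.
Put P4 (126 MB) in memory block 4; 130 MB remain.
Put P5 (33 MB) in memory block 4; 97 MB remain.
Put P6 (184 MB) in memory block 5; 72 MB remain.
Put P7 (28 MB) in memory block 5; 44 MB remain.
Put P8 (118 MB) in memory block 6; 138 MB remain.
Put P9 (227 MB) in memory block 7; 29 MB remain.
Put P10 (145 MB) in memory block 8; 111 MB remain.
Put P11 (166 MB) in memory block 9; 90 MB remain.
Put P12 (21 MB) in memory block 9; 69 MB remain.
Put P13 (86 MB) in memory block 10; 170 MB remain.
Put P14 (89 MB) in memory block 10; 81 MB remain.
Put P15 (235 MB) in memory block 11; 21 MB remain.

11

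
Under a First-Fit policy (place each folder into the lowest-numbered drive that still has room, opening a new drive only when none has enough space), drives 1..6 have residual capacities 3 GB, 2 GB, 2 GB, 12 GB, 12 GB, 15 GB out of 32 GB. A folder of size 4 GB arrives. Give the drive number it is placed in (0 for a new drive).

4

Drives with room: drive 4 (12 GB), drive 5 (12 GB), drive 6 (15 GB).
The first with room is drive 4.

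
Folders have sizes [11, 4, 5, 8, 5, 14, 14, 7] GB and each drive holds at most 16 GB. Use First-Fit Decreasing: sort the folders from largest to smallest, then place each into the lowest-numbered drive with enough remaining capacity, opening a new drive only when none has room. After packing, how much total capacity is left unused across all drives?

Sorted descending: 14, 14, 11, 8, 7, 5, 5, 4.
Put 14 GB in drive 1; 2 GB remain.
Put 14 GB in drive 2; 2 GB remain.
Put 11 GB in drive 3; 5 GB remain.
Put 8 GB in drive 4; 8 GB remain.
Put 7 GB in drive 4; 1 GB remain.
Put 5 GB in drive 3; 0 GB remain.
Put 5 GB in drive 5; 11 GB remain.
Put 4 GB in drive 5; 7 GB remain.
5 drives × 16 GB = 80 GB; used 68 GB; unused 12 GB.

12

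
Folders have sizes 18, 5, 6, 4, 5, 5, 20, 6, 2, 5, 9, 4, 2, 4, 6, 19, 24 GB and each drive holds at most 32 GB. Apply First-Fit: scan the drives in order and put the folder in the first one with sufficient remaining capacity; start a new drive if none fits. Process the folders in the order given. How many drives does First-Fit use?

5 drives

Put 18 GB in drive 1; 14 GB remain.
Put 5 GB in drive 1; 9 GB remain.
Put 6 GB in drive 1; 3 GB remain.
Put 4 GB in drive 2; 28 GB remain.
Put 5 GB in drive 2; 23 GB remain.
Put 5 GB in drive 2; 18 GB remain.
Put 20 GB in drive 3; 12 GB remain.
Put 6 GB in drive 2; 12 GB remain.
Put 2 GB in drive 1; 1 GB remain.
Put 5 GB in drive 2; 7 GB remain.
Put 9 GB in drive 3; 3 GB remain.
Put 4 GB in drive 2; 3 GB remain.
Put 2 GB in drive 2; 1 GB remain.
Put 4 GB in drive 4; 28 GB remain.
Put 6 GB in drive 4; 22 GB remain.
Put 19 GB in drive 4; 3 GB remain.
Put 24 GB in drive 5; 8 GB remain.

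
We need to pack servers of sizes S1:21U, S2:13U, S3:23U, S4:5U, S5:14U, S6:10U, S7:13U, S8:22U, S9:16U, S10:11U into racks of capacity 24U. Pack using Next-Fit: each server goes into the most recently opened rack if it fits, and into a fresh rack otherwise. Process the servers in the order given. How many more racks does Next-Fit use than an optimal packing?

1

Next-Fit: [21] [13] [23] [5,14] [10,13] [22] [16] [11] → 8 racks.
Total size 148U; any packing needs at least ⌈148/24⌉ = 7 racks.
An optimal packing achieves that bound: [23] [22] [21] [16,5] [14,10] [13,11] [13] → 7 racks.
Excess: 8 − 7 = 1.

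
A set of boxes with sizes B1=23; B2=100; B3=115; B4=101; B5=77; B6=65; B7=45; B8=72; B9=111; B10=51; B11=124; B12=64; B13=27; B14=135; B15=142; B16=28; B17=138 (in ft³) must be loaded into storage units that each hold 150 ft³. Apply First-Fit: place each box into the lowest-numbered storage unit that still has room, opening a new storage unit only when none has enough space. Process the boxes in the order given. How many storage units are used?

11 storage units

B1 (23 ft³) → storage unit 1 (remaining 127 ft³)
B2 (100 ft³) → storage unit 1 (remaining 27 ft³)
B3 (115 ft³) → storage unit 2 (remaining 35 ft³)
B4 (101 ft³) → storage unit 3 (remaining 49 ft³)
B5 (77 ft³) → storage unit 4 (remaining 73 ft³)
B6 (65 ft³) → storage unit 4 (remaining 8 ft³)
B7 (45 ft³) → storage unit 3 (remaining 4 ft³)
B8 (72 ft³) → storage unit 5 (remaining 78 ft³)
B9 (111 ft³) → storage unit 6 (remaining 39 ft³)
B10 (51 ft³) → storage unit 5 (remaining 27 ft³)
B11 (124 ft³) → storage unit 7 (remaining 26 ft³)
B12 (64 ft³) → storage unit 8 (remaining 86 ft³)
B13 (27 ft³) → storage unit 1 (remaining 0 ft³)
B14 (135 ft³) → storage unit 9 (remaining 15 ft³)
B15 (142 ft³) → storage unit 10 (remaining 8 ft³)
B16 (28 ft³) → storage unit 2 (remaining 7 ft³)
B17 (138 ft³) → storage unit 11 (remaining 12 ft³)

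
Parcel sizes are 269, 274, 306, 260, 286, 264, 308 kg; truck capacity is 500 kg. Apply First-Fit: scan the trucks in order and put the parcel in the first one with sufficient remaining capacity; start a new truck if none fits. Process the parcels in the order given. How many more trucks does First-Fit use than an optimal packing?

First-Fit: [269] [274] [306] [260] [286] [264] [308] → 7 trucks.
7 parcels exceed 250 kg (half the capacity), and no two of those can share a truck, so at least 7 trucks are needed.
So 7 is already optimal.

0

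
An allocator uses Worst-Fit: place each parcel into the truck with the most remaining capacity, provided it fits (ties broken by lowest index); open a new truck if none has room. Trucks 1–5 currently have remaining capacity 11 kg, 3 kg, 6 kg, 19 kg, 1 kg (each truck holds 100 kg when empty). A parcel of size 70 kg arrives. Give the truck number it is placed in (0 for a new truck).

No truck has ≥ 70 kg free, so a new truck is opened.

0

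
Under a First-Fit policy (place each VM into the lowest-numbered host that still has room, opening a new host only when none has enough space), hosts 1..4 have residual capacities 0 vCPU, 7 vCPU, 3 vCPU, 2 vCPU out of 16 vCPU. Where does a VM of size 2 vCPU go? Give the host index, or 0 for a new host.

2

Hosts with room: host 2 (7 vCPU), host 3 (3 vCPU), host 4 (2 vCPU).
The first with room is host 2.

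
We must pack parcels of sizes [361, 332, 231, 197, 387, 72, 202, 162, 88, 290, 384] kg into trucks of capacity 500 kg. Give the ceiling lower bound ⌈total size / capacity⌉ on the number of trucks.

6

Total size = 361 + 332 + 231 + 197 + 387 + 72 + 202 + 162 + 88 + 290 + 384 = 2706 kg.
⌈2706 / 500⌉ = 6.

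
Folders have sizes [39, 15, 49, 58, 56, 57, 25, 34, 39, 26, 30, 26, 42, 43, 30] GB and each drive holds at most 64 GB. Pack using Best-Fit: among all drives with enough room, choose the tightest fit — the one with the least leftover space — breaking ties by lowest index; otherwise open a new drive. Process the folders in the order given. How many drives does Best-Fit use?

Put 39 GB in drive 1; 25 GB remain.
Put 15 GB in drive 1; 10 GB remain.
Put 49 GB in drive 2; 15 GB remain.
Put 58 GB in drive 3; 6 GB remain.
Put 56 GB in drive 4; 8 GB remain.
Put 57 GB in drive 5; 7 GB remain.
Put 25 GB in drive 6; 39 GB remain.
Put 34 GB in drive 6; 5 GB remain.
Put 39 GB in drive 7; 25 GB remain.
Put 26 GB in drive 8; 38 GB remain.
Put 30 GB in drive 8; 8 GB remain.
Put 26 GB in drive 9; 38 GB remain.
Put 42 GB in drive 10; 22 GB remain.
Put 43 GB in drive 11; 21 GB remain.
Put 30 GB in drive 9; 8 GB remain.
Final drives: [39,15] [49] [58] [56] [57] [25,34] [39] [26,30] [26,30] [42] [43].

11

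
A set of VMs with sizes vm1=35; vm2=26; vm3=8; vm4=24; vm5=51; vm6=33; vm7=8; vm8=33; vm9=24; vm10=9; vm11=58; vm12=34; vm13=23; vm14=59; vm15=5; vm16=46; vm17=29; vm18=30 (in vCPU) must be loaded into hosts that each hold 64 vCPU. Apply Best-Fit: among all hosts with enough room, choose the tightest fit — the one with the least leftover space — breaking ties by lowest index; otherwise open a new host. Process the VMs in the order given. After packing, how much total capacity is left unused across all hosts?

host 1: place vm1 (35 vCPU), 29 vCPU left
host 1: place vm2 (26 vCPU), 3 vCPU left
host 2: place vm3 (8 vCPU), 56 vCPU left
host 2: place vm4 (24 vCPU), 32 vCPU left
host 3: place vm5 (51 vCPU), 13 vCPU left
host 4: place vm6 (33 vCPU), 31 vCPU left
host 3: place vm7 (8 vCPU), 5 vCPU left
host 5: place vm8 (33 vCPU), 31 vCPU left
host 4: place vm9 (24 vCPU), 7 vCPU left
host 5: place vm10 (9 vCPU), 22 vCPU left
host 6: place vm11 (58 vCPU), 6 vCPU left
host 7: place vm12 (34 vCPU), 30 vCPU left
host 7: place vm13 (23 vCPU), 7 vCPU left
host 8: place vm14 (59 vCPU), 5 vCPU left
host 3: place vm15 (5 vCPU), 0 vCPU left
host 9: place vm16 (46 vCPU), 18 vCPU left
host 2: place vm17 (29 vCPU), 3 vCPU left
host 10: place vm18 (30 vCPU), 34 vCPU left
10 hosts × 64 vCPU = 640 vCPU; used 535 vCPU; unused 105 vCPU.

105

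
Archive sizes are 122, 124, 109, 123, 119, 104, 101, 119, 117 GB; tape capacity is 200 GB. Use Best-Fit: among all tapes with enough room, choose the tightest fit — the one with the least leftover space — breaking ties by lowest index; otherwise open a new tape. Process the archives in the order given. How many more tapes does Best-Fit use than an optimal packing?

Best-Fit: [122] [124] [109] [123] [119] [104] [101] [119] [117] → 9 tapes.
9 archives exceed 100 GB (half the capacity), and no two of those can share a tape, so at least 9 tapes are needed.
So 9 is already optimal.

0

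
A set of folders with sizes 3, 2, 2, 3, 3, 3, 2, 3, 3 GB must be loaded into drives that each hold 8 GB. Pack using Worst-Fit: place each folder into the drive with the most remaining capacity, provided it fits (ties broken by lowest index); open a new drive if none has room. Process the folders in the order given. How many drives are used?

4

3 GB → drive 1 (remaining 5 GB)
2 GB → drive 1 (remaining 3 GB)
2 GB → drive 1 (remaining 1 GB)
3 GB → drive 2 (remaining 5 GB)
3 GB → drive 2 (remaining 2 GB)
3 GB → drive 3 (remaining 5 GB)
2 GB → drive 3 (remaining 3 GB)
3 GB → drive 3 (remaining 0 GB)
3 GB → drive 4 (remaining 5 GB)
Final drives: [3,2,2] [3,3] [3,2,3] [3].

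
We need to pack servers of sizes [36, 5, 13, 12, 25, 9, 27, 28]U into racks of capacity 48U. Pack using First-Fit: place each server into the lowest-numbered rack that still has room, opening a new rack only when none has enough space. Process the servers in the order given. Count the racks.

36U → rack 1 (remaining 12U)
5U → rack 1 (remaining 7U)
13U → rack 2 (remaining 35U)
12U → rack 2 (remaining 23U)
25U → rack 3 (remaining 23U)
9U → rack 2 (remaining 14U)
27U → rack 4 (remaining 21U)
28U → rack 5 (remaining 20U)

5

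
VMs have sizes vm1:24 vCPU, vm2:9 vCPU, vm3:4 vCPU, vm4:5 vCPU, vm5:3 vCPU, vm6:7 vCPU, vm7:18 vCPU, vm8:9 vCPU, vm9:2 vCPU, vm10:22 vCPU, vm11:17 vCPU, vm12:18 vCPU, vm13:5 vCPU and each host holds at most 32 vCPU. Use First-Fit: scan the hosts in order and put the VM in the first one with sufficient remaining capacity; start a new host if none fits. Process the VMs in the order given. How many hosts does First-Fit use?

6 hosts

host 1: place vm1 (24 vCPU), 8 vCPU left
host 2: place vm2 (9 vCPU), 23 vCPU left
host 1: place vm3 (4 vCPU), 4 vCPU left
host 2: place vm4 (5 vCPU), 18 vCPU left
host 1: place vm5 (3 vCPU), 1 vCPU left
host 2: place vm6 (7 vCPU), 11 vCPU left
host 3: place vm7 (18 vCPU), 14 vCPU left
host 2: place vm8 (9 vCPU), 2 vCPU left
host 2: place vm9 (2 vCPU), 0 vCPU left
host 4: place vm10 (22 vCPU), 10 vCPU left
host 5: place vm11 (17 vCPU), 15 vCPU left
host 6: place vm12 (18 vCPU), 14 vCPU left
host 3: place vm13 (5 vCPU), 9 vCPU left
Final hosts: [24,4,3] [9,5,7,9,2] [18,5] [22] [17] [18].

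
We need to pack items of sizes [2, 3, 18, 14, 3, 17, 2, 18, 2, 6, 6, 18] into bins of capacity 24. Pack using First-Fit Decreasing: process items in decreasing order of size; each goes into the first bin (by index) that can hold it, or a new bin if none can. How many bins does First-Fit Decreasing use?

5

Sorted descending: 18, 18, 18, 17, 14, 6, 6, 3, 3, 2, 2, 2.
Put 18 in bin 1; 6 remain.
Put 18 in bin 2; 6 remain.
Put 18 in bin 3; 6 remain.
Put 17 in bin 4; 7 remain.
Put 14 in bin 5; 10 remain.
Put 6 in bin 1; 0 remain.
Put 6 in bin 2; 0 remain.
Put 3 in bin 3; 3 remain.
Put 3 in bin 3; 0 remain.
Put 2 in bin 4; 5 remain.
Put 2 in bin 4; 3 remain.
Put 2 in bin 4; 1 remain.
Final bins: [18,6] [18,6] [18,3,3] [17,2,2,2] [14].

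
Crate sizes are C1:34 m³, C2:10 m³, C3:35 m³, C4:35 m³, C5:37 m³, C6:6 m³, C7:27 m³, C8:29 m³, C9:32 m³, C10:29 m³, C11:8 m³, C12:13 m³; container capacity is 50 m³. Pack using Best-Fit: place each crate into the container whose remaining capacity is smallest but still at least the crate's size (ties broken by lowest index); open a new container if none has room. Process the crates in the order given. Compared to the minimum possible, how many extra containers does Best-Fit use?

Best-Fit: [34,10,6] [35,13] [35] [37,8] [27] [29] [32] [29] → 8 containers.
8 crates exceed 25 m³ (half the capacity), and no two of those can share a container, so at least 8 containers are needed.
So 8 is already optimal.

0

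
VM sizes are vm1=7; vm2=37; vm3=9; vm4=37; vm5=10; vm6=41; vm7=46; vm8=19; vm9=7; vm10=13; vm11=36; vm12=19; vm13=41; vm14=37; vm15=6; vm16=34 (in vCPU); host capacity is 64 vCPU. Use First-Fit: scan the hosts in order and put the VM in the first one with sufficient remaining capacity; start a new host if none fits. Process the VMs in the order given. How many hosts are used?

8

host 1: place vm1 (7 vCPU), 57 vCPU left
host 1: place vm2 (37 vCPU), 20 vCPU left
host 1: place vm3 (9 vCPU), 11 vCPU left
host 2: place vm4 (37 vCPU), 27 vCPU left
host 1: place vm5 (10 vCPU), 1 vCPU left
host 3: place vm6 (41 vCPU), 23 vCPU left
host 4: place vm7 (46 vCPU), 18 vCPU left
host 2: place vm8 (19 vCPU), 8 vCPU left
host 2: place vm9 (7 vCPU), 1 vCPU left
host 3: place vm10 (13 vCPU), 10 vCPU left
host 5: place vm11 (36 vCPU), 28 vCPU left
host 5: place vm12 (19 vCPU), 9 vCPU left
host 6: place vm13 (41 vCPU), 23 vCPU left
host 7: place vm14 (37 vCPU), 27 vCPU left
host 3: place vm15 (6 vCPU), 4 vCPU left
host 8: place vm16 (34 vCPU), 30 vCPU left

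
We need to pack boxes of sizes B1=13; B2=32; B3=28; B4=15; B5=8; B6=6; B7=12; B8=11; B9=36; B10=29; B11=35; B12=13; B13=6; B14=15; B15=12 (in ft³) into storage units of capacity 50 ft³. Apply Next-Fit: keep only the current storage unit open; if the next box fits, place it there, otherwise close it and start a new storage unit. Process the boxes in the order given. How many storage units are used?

storage unit 1: place B1 (13 ft³), 37 ft³ left
storage unit 1: place B2 (32 ft³), 5 ft³ left
storage unit 2: place B3 (28 ft³), 22 ft³ left
storage unit 2: place B4 (15 ft³), 7 ft³ left
storage unit 3: place B5 (8 ft³), 42 ft³ left
storage unit 3: place B6 (6 ft³), 36 ft³ left
storage unit 3: place B7 (12 ft³), 24 ft³ left
storage unit 3: place B8 (11 ft³), 13 ft³ left
storage unit 4: place B9 (36 ft³), 14 ft³ left
storage unit 5: place B10 (29 ft³), 21 ft³ left
storage unit 6: place B11 (35 ft³), 15 ft³ left
storage unit 6: place B12 (13 ft³), 2 ft³ left
storage unit 7: place B13 (6 ft³), 44 ft³ left
storage unit 7: place B14 (15 ft³), 29 ft³ left
storage unit 7: place B15 (12 ft³), 17 ft³ left

7 storage units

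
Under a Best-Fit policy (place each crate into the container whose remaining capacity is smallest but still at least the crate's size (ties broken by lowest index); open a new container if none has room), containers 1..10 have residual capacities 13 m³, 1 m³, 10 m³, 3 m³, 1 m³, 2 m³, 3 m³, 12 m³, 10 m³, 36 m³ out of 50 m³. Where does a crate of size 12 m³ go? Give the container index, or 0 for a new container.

Containers with room: container 1 (13 m³), container 8 (12 m³), container 10 (36 m³).
Tightest fit is container 8 with 12 m³ free.

8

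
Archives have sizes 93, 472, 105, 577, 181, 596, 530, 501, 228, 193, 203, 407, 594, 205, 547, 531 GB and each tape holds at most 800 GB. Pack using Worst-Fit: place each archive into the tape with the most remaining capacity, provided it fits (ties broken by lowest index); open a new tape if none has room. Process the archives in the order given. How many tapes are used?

tape 1: place 93 GB, 707 GB left
tape 1: place 472 GB, 235 GB left
tape 1: place 105 GB, 130 GB left
tape 2: place 577 GB, 223 GB left
tape 2: place 181 GB, 42 GB left
tape 3: place 596 GB, 204 GB left
tape 4: place 530 GB, 270 GB left
tape 5: place 501 GB, 299 GB left
tape 5: place 228 GB, 71 GB left
tape 4: place 193 GB, 77 GB left
tape 3: place 203 GB, 1 GB left
tape 6: place 407 GB, 393 GB left
tape 7: place 594 GB, 206 GB left
tape 6: place 205 GB, 188 GB left
tape 8: place 547 GB, 253 GB left
tape 9: place 531 GB, 269 GB left
Final tapes: [93,472,105] [577,181] [596,203] [530,193] [501,228] [407,205] [594] [547] [531].

9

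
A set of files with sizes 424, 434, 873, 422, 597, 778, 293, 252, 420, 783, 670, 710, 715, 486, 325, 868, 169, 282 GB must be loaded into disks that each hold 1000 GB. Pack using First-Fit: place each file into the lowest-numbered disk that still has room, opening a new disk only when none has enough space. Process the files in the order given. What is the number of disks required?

Put 424 GB in disk 1; 576 GB remain.
Put 434 GB in disk 1; 142 GB remain.
Put 873 GB in disk 2; 127 GB remain.
Put 422 GB in disk 3; 578 GB remain.
Put 597 GB in disk 4; 403 GB remain.
Put 778 GB in disk 5; 222 GB remain.
Put 293 GB in disk 3; 285 GB remain.
Put 252 GB in disk 3; 33 GB remain.
Put 420 GB in disk 6; 580 GB remain.
Put 783 GB in disk 7; 217 GB remain.
Put 670 GB in disk 8; 330 GB remain.
Put 710 GB in disk 9; 290 GB remain.
Put 715 GB in disk 10; 285 GB remain.
Put 486 GB in disk 6; 94 GB remain.
Put 325 GB in disk 4; 78 GB remain.
Put 868 GB in disk 11; 132 GB remain.
Put 169 GB in disk 5; 53 GB remain.
Put 282 GB in disk 8; 48 GB remain.
Final disks: [424,434] [873] [422,293,252] [597,325] [778,169] [420,486] [783] [670,282] [710] [715] [868].

11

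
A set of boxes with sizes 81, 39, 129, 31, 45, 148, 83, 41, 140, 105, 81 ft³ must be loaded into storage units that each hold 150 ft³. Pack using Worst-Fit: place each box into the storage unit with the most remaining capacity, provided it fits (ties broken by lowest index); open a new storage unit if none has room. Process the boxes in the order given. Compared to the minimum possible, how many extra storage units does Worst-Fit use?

Worst-Fit: [81,39] [129] [31,45,41] [148] [83] [140] [105] [81] → 8 storage units.
Total size 923 ft³; any packing needs at least ⌈923/150⌉ = 7 storage units.
An optimal packing achieves that bound: [148] [140] [129] [105,45] [83,41] [81,39] [81,31] → 7 storage units.
Excess: 8 − 7 = 1.

1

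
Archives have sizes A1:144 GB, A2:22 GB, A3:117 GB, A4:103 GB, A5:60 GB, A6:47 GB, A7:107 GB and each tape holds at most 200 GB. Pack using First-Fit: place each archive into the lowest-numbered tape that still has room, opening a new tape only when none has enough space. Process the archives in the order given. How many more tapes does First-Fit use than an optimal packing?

First-Fit: [144,22] [117,60] [103,47] [107] → 4 tapes.
4 archives exceed 100 GB (half the capacity), and no two of those can share a tape, so at least 4 tapes are needed.
So 4 is already optimal.

0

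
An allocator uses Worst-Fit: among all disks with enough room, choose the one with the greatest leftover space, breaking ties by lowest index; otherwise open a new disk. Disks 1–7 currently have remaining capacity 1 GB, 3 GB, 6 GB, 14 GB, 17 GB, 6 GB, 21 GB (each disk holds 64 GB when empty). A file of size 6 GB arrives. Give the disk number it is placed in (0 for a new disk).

Disks with room: disk 3 (6 GB), disk 4 (14 GB), disk 5 (17 GB), disk 6 (6 GB), disk 7 (21 GB).
Most room is disk 7 with 21 GB free.

7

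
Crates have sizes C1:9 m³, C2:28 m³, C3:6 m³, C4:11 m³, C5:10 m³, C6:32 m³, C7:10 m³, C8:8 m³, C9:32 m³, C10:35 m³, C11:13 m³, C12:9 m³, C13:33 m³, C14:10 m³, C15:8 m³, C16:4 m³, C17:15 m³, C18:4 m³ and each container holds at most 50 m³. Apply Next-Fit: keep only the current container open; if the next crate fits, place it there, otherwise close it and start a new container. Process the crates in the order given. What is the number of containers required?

7 containers

container 1: place C1 (9 m³), 41 m³ left
container 1: place C2 (28 m³), 13 m³ left
container 1: place C3 (6 m³), 7 m³ left
container 2: place C4 (11 m³), 39 m³ left
container 2: place C5 (10 m³), 29 m³ left
container 3: place C6 (32 m³), 18 m³ left
container 3: place C7 (10 m³), 8 m³ left
container 3: place C8 (8 m³), 0 m³ left
container 4: place C9 (32 m³), 18 m³ left
container 5: place C10 (35 m³), 15 m³ left
container 5: place C11 (13 m³), 2 m³ left
container 6: place C12 (9 m³), 41 m³ left
container 6: place C13 (33 m³), 8 m³ left
container 7: place C14 (10 m³), 40 m³ left
container 7: place C15 (8 m³), 32 m³ left
container 7: place C16 (4 m³), 28 m³ left
container 7: place C17 (15 m³), 13 m³ left
container 7: place C18 (4 m³), 9 m³ left
Final containers: [9,28,6] [11,10] [32,10,8] [32] [35,13] [9,33] [10,8,4,15,4].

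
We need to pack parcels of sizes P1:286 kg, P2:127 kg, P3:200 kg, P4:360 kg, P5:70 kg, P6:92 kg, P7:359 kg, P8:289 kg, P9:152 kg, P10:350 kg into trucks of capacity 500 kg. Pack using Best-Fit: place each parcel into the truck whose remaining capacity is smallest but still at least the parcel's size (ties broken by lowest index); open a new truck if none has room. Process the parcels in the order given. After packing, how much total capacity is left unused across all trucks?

715

truck 1: place P1 (286 kg), 214 kg left
truck 1: place P2 (127 kg), 87 kg left
truck 2: place P3 (200 kg), 300 kg left
truck 3: place P4 (360 kg), 140 kg left
truck 1: place P5 (70 kg), 17 kg left
truck 3: place P6 (92 kg), 48 kg left
truck 4: place P7 (359 kg), 141 kg left
truck 2: place P8 (289 kg), 11 kg left
truck 5: place P9 (152 kg), 348 kg left
truck 6: place P10 (350 kg), 150 kg left
6 trucks × 500 kg = 3000 kg; used 2285 kg; unused 715 kg.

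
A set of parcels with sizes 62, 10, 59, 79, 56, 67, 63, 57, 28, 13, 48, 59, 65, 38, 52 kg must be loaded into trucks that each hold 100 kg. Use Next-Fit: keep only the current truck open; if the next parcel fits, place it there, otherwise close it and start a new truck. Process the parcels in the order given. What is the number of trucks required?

truck 1: place 62 kg, 38 kg left
truck 1: place 10 kg, 28 kg left
truck 2: place 59 kg, 41 kg left
truck 3: place 79 kg, 21 kg left
truck 4: place 56 kg, 44 kg left
truck 5: place 67 kg, 33 kg left
truck 6: place 63 kg, 37 kg left
truck 7: place 57 kg, 43 kg left
truck 7: place 28 kg, 15 kg left
truck 7: place 13 kg, 2 kg left
truck 8: place 48 kg, 52 kg left
truck 9: place 59 kg, 41 kg left
truck 10: place 65 kg, 35 kg left
truck 11: place 38 kg, 62 kg left
truck 11: place 52 kg, 10 kg left

11 trucks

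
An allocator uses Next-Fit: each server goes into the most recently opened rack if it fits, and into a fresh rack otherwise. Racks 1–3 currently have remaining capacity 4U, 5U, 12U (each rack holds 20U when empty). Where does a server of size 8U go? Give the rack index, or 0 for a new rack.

Next-Fit only looks at rack 3, which has 12U free.
8U fits there.

3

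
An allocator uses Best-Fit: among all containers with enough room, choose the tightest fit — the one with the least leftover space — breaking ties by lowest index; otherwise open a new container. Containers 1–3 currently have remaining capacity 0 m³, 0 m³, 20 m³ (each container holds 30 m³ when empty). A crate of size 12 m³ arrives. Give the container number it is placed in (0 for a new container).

3

Containers with room: container 3 (20 m³).
Tightest fit is container 3 with 20 m³ free.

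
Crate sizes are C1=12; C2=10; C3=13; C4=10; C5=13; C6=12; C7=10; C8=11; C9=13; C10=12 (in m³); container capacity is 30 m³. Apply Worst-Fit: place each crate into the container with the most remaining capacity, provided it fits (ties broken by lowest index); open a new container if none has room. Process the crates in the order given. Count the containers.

5

C1 (12 m³) → container 1 (remaining 18 m³)
C2 (10 m³) → container 1 (remaining 8 m³)
C3 (13 m³) → container 2 (remaining 17 m³)
C4 (10 m³) → container 2 (remaining 7 m³)
C5 (13 m³) → container 3 (remaining 17 m³)
C6 (12 m³) → container 3 (remaining 5 m³)
C7 (10 m³) → container 4 (remaining 20 m³)
C8 (11 m³) → container 4 (remaining 9 m³)
C9 (13 m³) → container 5 (remaining 17 m³)
C10 (12 m³) → container 5 (remaining 5 m³)
Final containers: [12,10] [13,10] [13,12] [10,11] [13,12].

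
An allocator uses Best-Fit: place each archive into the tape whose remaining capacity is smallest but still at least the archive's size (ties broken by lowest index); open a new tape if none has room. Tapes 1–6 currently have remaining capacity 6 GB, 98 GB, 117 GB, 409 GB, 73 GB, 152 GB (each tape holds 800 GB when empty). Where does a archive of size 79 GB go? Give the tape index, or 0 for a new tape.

Tapes with room: tape 2 (98 GB), tape 3 (117 GB), tape 4 (409 GB), tape 6 (152 GB).
Tightest fit is tape 2 with 98 GB free.

2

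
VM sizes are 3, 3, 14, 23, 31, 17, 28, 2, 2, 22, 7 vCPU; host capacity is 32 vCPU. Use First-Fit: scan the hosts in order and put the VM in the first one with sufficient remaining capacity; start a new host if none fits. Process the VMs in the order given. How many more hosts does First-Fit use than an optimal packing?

First-Fit: [3,3,14,2,2,7] [23] [31] [17] [28] [22] → 6 hosts.
Total size 152 vCPU; any packing needs at least ⌈152/32⌉ = 5 hosts.
An optimal packing achieves that bound: [31] [28,3] [23,7,2] [22,3,2] [17,14] → 5 hosts.
Excess: 6 − 5 = 1.

1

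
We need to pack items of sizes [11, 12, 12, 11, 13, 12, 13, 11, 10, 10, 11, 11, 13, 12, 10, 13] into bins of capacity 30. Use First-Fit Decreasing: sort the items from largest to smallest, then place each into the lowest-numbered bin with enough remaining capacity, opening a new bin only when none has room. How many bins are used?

Sorted descending: 13, 13, 13, 13, 12, 12, 12, 12, 11, 11, 11, 11, 11, 10, 10, 10.
13 → bin 1 (remaining 17)
13 → bin 1 (remaining 4)
13 → bin 2 (remaining 17)
13 → bin 2 (remaining 4)
12 → bin 3 (remaining 18)
12 → bin 3 (remaining 6)
12 → bin 4 (remaining 18)
12 → bin 4 (remaining 6)
11 → bin 5 (remaining 19)
11 → bin 5 (remaining 8)
11 → bin 6 (remaining 19)
11 → bin 6 (remaining 8)
11 → bin 7 (remaining 19)
10 → bin 7 (remaining 9)
10 → bin 8 (remaining 20)
10 → bin 8 (remaining 10)

8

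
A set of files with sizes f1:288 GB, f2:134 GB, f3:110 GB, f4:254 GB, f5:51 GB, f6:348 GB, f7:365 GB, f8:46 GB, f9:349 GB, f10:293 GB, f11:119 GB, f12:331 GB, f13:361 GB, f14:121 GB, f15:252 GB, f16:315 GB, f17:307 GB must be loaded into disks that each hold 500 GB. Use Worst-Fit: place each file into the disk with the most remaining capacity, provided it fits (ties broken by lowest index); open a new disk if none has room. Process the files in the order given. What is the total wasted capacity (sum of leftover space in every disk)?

1456

Put f1 (288 GB) in disk 1; 212 GB remain.
Put f2 (134 GB) in disk 1; 78 GB remain.
Put f3 (110 GB) in disk 2; 390 GB remain.
Put f4 (254 GB) in disk 2; 136 GB remain.
Put f5 (51 GB) in disk 2; 85 GB remain.
Put f6 (348 GB) in disk 3; 152 GB remain.
Put f7 (365 GB) in disk 4; 135 GB remain.
Put f8 (46 GB) in disk 3; 106 GB remain.
Put f9 (349 GB) in disk 5; 151 GB remain.
Put f10 (293 GB) in disk 6; 207 GB remain.
Put f11 (119 GB) in disk 6; 88 GB remain.
Put f12 (331 GB) in disk 7; 169 GB remain.
Put f13 (361 GB) in disk 8; 139 GB remain.
Put f14 (121 GB) in disk 7; 48 GB remain.
Put f15 (252 GB) in disk 9; 248 GB remain.
Put f16 (315 GB) in disk 10; 185 GB remain.
Put f17 (307 GB) in disk 11; 193 GB remain.
11 disks × 500 GB = 5500 GB; used 4044 GB; unused 1456 GB.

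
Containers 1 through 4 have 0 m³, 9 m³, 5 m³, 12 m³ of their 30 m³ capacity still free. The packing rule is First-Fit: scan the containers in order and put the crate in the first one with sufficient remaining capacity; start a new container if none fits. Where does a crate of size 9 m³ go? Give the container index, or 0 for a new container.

2

Containers with room: container 2 (9 m³), container 4 (12 m³).
The first with room is container 2.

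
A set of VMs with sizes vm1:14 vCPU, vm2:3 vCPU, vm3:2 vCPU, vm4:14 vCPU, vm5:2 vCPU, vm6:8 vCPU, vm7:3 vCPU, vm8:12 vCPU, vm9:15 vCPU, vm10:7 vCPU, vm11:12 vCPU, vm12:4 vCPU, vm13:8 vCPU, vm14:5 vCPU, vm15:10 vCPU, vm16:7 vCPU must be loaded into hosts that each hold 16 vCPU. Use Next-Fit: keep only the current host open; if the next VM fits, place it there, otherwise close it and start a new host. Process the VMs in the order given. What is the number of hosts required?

11

host 1: place vm1 (14 vCPU), 2 vCPU left
host 2: place vm2 (3 vCPU), 13 vCPU left
host 2: place vm3 (2 vCPU), 11 vCPU left
host 3: place vm4 (14 vCPU), 2 vCPU left
host 3: place vm5 (2 vCPU), 0 vCPU left
host 4: place vm6 (8 vCPU), 8 vCPU left
host 4: place vm7 (3 vCPU), 5 vCPU left
host 5: place vm8 (12 vCPU), 4 vCPU left
host 6: place vm9 (15 vCPU), 1 vCPU left
host 7: place vm10 (7 vCPU), 9 vCPU left
host 8: place vm11 (12 vCPU), 4 vCPU left
host 8: place vm12 (4 vCPU), 0 vCPU left
host 9: place vm13 (8 vCPU), 8 vCPU left
host 9: place vm14 (5 vCPU), 3 vCPU left
host 10: place vm15 (10 vCPU), 6 vCPU left
host 11: place vm16 (7 vCPU), 9 vCPU left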